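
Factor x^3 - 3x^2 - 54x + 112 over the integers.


Try integer roots (divisors of 112). x=-7: p(-7)=0.
Divide out (x + 7): quotient is x^2 - 10x + 16.
Factor the quadratic: (x - 8)(x - 2)
Result: (x + 7)(x - 8)(x - 2)


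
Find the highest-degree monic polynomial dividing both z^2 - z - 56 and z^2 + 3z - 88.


Factor each:
  z^2 - z - 56 = (z - 8)(z + 7)
  z^2 + 3z - 88 = (z - 8)(z + 11)
Common monic factor: z - 8


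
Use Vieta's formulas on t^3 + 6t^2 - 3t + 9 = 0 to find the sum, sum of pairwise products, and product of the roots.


Monic cubic t^3+bt^2+ct+d=0: sum=-b, pairwise sum=c, product=-d.
b=6, c=-3, d=9
r1+r2+r3 = -6
r1r2+r1r3+r2r3 = -3
r1r2r3 = -9


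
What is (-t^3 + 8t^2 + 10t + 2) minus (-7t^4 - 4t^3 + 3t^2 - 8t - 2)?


Distribute the minus sign:
  (-t^3 + 8t^2 + 10t + 2)
- (-7t^4 - 4t^3 + 3t^2 - 8t - 2)
Negate second polynomial: 7t^4 + 4t^3 - 3t^2 + 8t + 2
Add: 7t^4 + 3t^3 + 5t^2 + 18t + 4


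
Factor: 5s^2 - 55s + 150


Roots satisfy r1 + r2 = -b/a = 11 and r1*r2 = c/a = 30.
So r1 = 6, r2 = 5.
5s^2 - 55s + 150 = 5(s - r1)(s - r2) = 5(s - 6)(s - 5)


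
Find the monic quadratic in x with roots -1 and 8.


p(x) = (x + 1)(x - 8)
Expand: x^2 - 7x - 8


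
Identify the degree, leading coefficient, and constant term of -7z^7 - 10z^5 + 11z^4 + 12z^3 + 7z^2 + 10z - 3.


Highest power of z is 7, with coefficient -7. Constant term is -3.
Degree = 7, leading coefficient = -7, constant term = -3


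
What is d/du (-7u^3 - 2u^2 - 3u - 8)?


Apply the power rule term by term:
  d/du(-7u^3) = -21u^2
  d/du(-2u^2) = -4u
  d/du(-3u) = -3
  d/du(-8) = 0
p'(u) = -21u^2 - 4u - 3


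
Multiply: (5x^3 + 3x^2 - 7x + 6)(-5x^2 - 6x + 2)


Distribute each term of the first polynomial:
  (5x^3)(-5x^2 - 6x + 2) = -25x^5 - 30x^4 + 10x^3
  (3x^2)(-5x^2 - 6x + 2) = -15x^4 - 18x^3 + 6x^2
  (-7x)(-5x^2 - 6x + 2) = 35x^3 + 42x^2 - 14x
  (6)(-5x^2 - 6x + 2) = -30x^2 - 36x + 12
Sum: -25x^5 - 45x^4 + 27x^3 + 18x^2 - 50x + 12


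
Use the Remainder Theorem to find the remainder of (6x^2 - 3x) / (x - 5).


By the Remainder Theorem, the remainder equals p(5):
  6*(5)^2 = 150
  -3*(5)^1 = -15
  constant: 0
Sum: 150 - 15 + 0 = 135


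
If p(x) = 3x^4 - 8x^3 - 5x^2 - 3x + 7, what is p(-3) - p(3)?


p(-3) = 430
p(3) = -20
p(-3) - p(3) = 430 + 20 = 450


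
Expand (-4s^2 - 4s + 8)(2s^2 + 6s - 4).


Distribute each term of the first polynomial:
  (-4s^2)(2s^2 + 6s - 4) = -8s^4 - 24s^3 + 16s^2
  (-4s)(2s^2 + 6s - 4) = -8s^3 - 24s^2 + 16s
  (8)(2s^2 + 6s - 4) = 16s^2 + 48s - 32
Sum: -8s^4 - 32s^3 + 8s^2 + 64s - 32


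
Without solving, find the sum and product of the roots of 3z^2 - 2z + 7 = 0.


For az^2+bz+c=0: sum = -b/a, product = c/a.
a=3, b=-2, c=7
Sum = -(-2)/3 = 2/3
Product = (7)/3 = 7/3


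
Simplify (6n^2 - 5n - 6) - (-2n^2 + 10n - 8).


Distribute the minus sign:
  (6n^2 - 5n - 6)
- (-2n^2 + 10n - 8)
Negate second polynomial: 2n^2 - 10n + 8
Add: 8n^2 - 15n + 2


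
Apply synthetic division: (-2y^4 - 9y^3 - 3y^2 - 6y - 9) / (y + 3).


Synthetic division with c = -3. Coefficients: -2, -9, -3, -6, -9
Bring down -2.
  -2 * -3 = 6; 6 - 9 = -3
  -3 * -3 = 9; 9 - 3 = 6
  6 * -3 = -18; -18 - 6 = -24
  -24 * -3 = 72; 72 - 9 = 63
Quotient: -2y^3 - 3y^2 + 6y - 24, Remainder: 63


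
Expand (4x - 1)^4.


Expand (4x - 1)^4 by repeated multiplication:
  (4x - 1)^2 = 16x^2 - 8x + 1
  (4x - 1)^3 = 64x^3 - 48x^2 + 12x - 1
= 256x^4 - 256x^3 + 96x^2 - 16x + 1


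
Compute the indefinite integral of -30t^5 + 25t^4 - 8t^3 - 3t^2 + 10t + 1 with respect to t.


Reverse power rule on each term:
  ∫ -30t^5 dt = -5t^6
  ∫ 25t^4 dt = 5t^5
  ∫ -8t^3 dt = -2t^4
  ∫ -3t^2 dt = -t^3
  ∫ 10t dt = 5t^2
  ∫ 1 dt = t
F(t) = -5t^6 + 5t^5 - 2t^4 - t^3 + 5t^2 + t + C


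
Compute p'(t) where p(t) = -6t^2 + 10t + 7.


Apply the power rule term by term:
  d/dt(-6t^2) = -12t
  d/dt(10t) = 10
  d/dt(7) = 0
p'(t) = -12t + 10


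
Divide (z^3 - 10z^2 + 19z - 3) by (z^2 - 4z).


(z^3 - 10z^2 + 19z - 3) / (z^2 - 4z)
Step 1: z * (z^2 - 4z) = z^3 - 4z^2; subtract.
Step 2: -6 * (z^2 - 4z) = -6z^2 + 24z; subtract.
Quotient: z - 6, Remainder: -5z - 3


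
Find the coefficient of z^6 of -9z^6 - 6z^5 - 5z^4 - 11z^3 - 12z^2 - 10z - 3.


Read off the coefficient of z^6: -9


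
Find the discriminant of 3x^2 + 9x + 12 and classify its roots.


D = b^2 - 4ac = (9)^2 - 4(3)(12) = 81 - 144 = -63
Since D < 0: two complex conjugate roots (no real roots)


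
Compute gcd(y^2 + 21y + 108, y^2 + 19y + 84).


Factor each:
  y^2 + 21y + 108 = (y + 12)(y + 9)
  y^2 + 19y + 84 = (y + 12)(y + 7)
Common monic factor: y + 12


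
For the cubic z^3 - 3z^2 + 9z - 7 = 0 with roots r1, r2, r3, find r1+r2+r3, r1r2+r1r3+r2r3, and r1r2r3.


Monic cubic z^3+bz^2+cz+d=0: sum=-b, pairwise sum=c, product=-d.
b=-3, c=9, d=-7
r1+r2+r3 = 3
r1r2+r1r3+r2r3 = 9
r1r2r3 = 7


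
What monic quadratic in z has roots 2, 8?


p(z) = (z - 2)(z - 8)
Expand: z^2 - 10z + 16


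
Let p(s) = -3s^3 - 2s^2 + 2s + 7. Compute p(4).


Using direct substitution:
  -3 * (4)^3 = -192
  -2 * (4)^2 = -32
  2 * (4)^1 = 8
  constant: 7
Sum = -192 - 32 + 8 + 7 = -209


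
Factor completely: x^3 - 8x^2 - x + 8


Try integer roots (divisors of 8). x=1: p(1)=0.
Divide out (x - 1): quotient is x^2 - 7x - 8.
Factor the quadratic: (x - 8)(x + 1)
Result: (x - 1)(x - 8)(x + 1)


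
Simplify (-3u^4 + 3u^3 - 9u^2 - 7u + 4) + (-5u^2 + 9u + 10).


Align terms by degree and add:
  -3u^4 + 3u^3 - 9u^2 - 7u + 4
  -5u^2 + 9u + 10
= -3u^4 + 3u^3 - 14u^2 + 2u + 14


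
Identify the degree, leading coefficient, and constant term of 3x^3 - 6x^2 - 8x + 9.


Highest power of x is 3, with coefficient 3. Constant term is 9.
Degree = 3, leading coefficient = 3, constant term = 9


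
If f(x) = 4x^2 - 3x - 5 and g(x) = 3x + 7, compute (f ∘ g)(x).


Substitute g(x) into f:
f(g(x)) = 4*(3x + 7)^2 + (-3)*(3x + 7) + (-5)
(3x + 7)^2 = 9x^2 + 42x + 49
Expand and combine: 36x^2 + 159x + 170


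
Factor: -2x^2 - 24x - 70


Roots satisfy r1 + r2 = -b/a = -12 and r1*r2 = c/a = 35.
So r1 = -5, r2 = -7.
-2x^2 - 24x - 70 = -2(x - r1)(x - r2) = -2(x + 5)(x + 7)


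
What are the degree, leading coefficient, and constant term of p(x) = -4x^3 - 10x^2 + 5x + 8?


Highest power of x is 3, with coefficient -4. Constant term is 8.
Degree = 3, leading coefficient = -4, constant term = 8


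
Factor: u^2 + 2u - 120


Roots satisfy r1 + r2 = -b/a = -2 and r1*r2 = c/a = -120.
So r1 = -12, r2 = 10.
u^2 + 2u - 120 = (u - r1)(u - r2) = (u + 12)(u - 10)


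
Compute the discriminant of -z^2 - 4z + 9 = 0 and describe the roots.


D = b^2 - 4ac = (-4)^2 - 4(-1)(9) = 16 + 36 = 52
Since D > 0: two distinct irrational roots


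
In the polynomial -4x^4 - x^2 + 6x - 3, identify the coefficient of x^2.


Read off the coefficient of x^2: -1


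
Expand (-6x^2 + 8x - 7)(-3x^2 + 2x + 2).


Distribute each term of the first polynomial:
  (-6x^2)(-3x^2 + 2x + 2) = 18x^4 - 12x^3 - 12x^2
  (8x)(-3x^2 + 2x + 2) = -24x^3 + 16x^2 + 16x
  (-7)(-3x^2 + 2x + 2) = 21x^2 - 14x - 14
Sum: 18x^4 - 36x^3 + 25x^2 + 2x - 14


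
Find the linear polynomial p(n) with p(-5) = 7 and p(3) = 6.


p(n) = mn + b. Using p(-5)=7, p(3)=6:
m = (7 - 6)/(-5 - 3) = 1/-8 = -1/8
b = 7 - m*(-5) = 7 - 5/8 = 51/8
p(n) = -(1/8)n + (51/8)


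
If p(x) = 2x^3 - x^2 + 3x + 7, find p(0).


Using direct substitution:
  2 * (0)^3 = 0
  -1 * (0)^2 = 0
  3 * (0)^1 = 0
  constant: 7
Sum = 0 + 0 + 0 + 7 = 7


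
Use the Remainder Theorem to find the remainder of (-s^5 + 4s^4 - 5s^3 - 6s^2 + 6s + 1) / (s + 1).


By the Remainder Theorem, the remainder equals p(-1):
  -1*(-1)^5 = 1
  4*(-1)^4 = 4
  -5*(-1)^3 = 5
  -6*(-1)^2 = -6
  6*(-1)^1 = -6
  constant: 1
Sum: 1 + 4 + 5 - 6 - 6 + 1 = -1


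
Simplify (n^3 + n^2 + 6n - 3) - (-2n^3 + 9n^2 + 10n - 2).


Distribute the minus sign:
  (n^3 + n^2 + 6n - 3)
- (-2n^3 + 9n^2 + 10n - 2)
Negate second polynomial: 2n^3 - 9n^2 - 10n + 2
Add: 3n^3 - 8n^2 - 4n - 1


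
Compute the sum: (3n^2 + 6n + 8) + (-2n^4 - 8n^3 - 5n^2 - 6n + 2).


Align terms by degree and add:
  3n^2 + 6n + 8
  -2n^4 - 8n^3 - 5n^2 - 6n + 2
= -2n^4 - 8n^3 - 2n^2 + 10


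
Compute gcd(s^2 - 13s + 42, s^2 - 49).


Factor each:
  s^2 - 13s + 42 = (s - 7)(s - 6)
  s^2 - 49 = (s - 7)(s + 7)
Common monic factor: s - 7


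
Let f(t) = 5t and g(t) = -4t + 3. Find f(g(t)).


Substitute g(t) into f:
f(g(t)) = 5*(-4t + 3)
Expand and combine: -20t + 15


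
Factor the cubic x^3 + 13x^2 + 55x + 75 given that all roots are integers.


Try integer roots (divisors of 75). x=-5: p(-5)=0.
Divide out (x + 5): quotient is x^2 + 8x + 15.
Factor the quadratic: (x + 3)(x + 5)
Result: (x + 5)(x + 3)(x + 5)


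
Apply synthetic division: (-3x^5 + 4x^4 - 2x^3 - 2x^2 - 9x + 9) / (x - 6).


Synthetic division with c = 6. Coefficients: -3, 4, -2, -2, -9, 9
Bring down -3.
  -3 * 6 = -18; -18 + 4 = -14
  -14 * 6 = -84; -84 - 2 = -86
  -86 * 6 = -516; -516 - 2 = -518
  -518 * 6 = -3108; -3108 - 9 = -3117
  -3117 * 6 = -18702; -18702 + 9 = -18693
Quotient: -3x^4 - 14x^3 - 86x^2 - 518x - 3117, Remainder: -18693


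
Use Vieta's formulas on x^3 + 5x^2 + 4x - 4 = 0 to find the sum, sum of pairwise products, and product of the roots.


Monic cubic x^3+bx^2+cx+d=0: sum=-b, pairwise sum=c, product=-d.
b=5, c=4, d=-4
r1+r2+r3 = -5
r1r2+r1r3+r2r3 = 4
r1r2r3 = 4


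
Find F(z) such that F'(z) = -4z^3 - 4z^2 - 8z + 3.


Reverse power rule on each term:
  ∫ -4z^3 dz = -z^4
  ∫ -4z^2 dz = -(4/3)z^3
  ∫ -8z dz = -4z^2
  ∫ 3 dz = 3z
F(z) = -z^4 - (4/3)z^3 - 4z^2 + 3z + C


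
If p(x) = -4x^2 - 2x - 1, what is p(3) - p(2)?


p(3) = -43
p(2) = -21
p(3) - p(2) = -43 + 21 = -22


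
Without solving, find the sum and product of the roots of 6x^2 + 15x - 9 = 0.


For ax^2+bx+c=0: sum = -b/a, product = c/a.
a=6, b=15, c=-9
Sum = -(15)/6 = -5/2
Product = (-9)/6 = -3/2


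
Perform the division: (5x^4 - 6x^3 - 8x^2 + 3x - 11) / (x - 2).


(5x^4 - 6x^3 - 8x^2 + 3x - 11) / (x - 2)
Step 1: 5x^3 * (x - 2) = 5x^4 - 10x^3; subtract.
Step 2: 4x^2 * (x - 2) = 4x^3 - 8x^2; subtract.
Step 3: 0 * (x - 2) = 0; subtract.
Step 4: 3 * (x - 2) = 3x - 6; subtract.
Quotient: 5x^3 + 4x^2 + 3, Remainder: -5


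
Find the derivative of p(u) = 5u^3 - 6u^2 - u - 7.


Apply the power rule term by term:
  d/du(5u^3) = 15u^2
  d/du(-6u^2) = -12u
  d/du(-u) = -1
  d/du(-7) = 0
p'(u) = 15u^2 - 12u - 1


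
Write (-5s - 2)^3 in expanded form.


Expand (-5s - 2)^3 by repeated multiplication:
  (-5s - 2)^2 = 25s^2 + 20s + 4
= -125s^3 - 150s^2 - 60s - 8


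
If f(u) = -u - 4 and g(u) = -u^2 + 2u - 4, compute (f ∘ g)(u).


Substitute g(u) into f:
f(g(u)) = -1*(-u^2 + 2u - 4) + (-4)
Expand and combine: u^2 - 2u


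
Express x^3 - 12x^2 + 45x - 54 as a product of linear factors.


Try integer roots (divisors of -54). x=6: p(6)=0.
Divide out (x - 6): quotient is x^2 - 6x + 9.
Factor the quadratic: (x - 3)(x - 3)
Result: (x - 6)(x - 3)(x - 3)


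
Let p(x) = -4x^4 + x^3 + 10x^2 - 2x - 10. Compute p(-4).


Using direct substitution:
  -4 * (-4)^4 = -1024
  1 * (-4)^3 = -64
  10 * (-4)^2 = 160
  -2 * (-4)^1 = 8
  constant: -10
Sum = -1024 - 64 + 160 + 8 - 10 = -930


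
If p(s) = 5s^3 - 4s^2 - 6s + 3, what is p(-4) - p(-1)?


p(-4) = -357
p(-1) = 0
p(-4) - p(-1) = -357 = -357


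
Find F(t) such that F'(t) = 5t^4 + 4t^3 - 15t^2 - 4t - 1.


Reverse power rule on each term:
  ∫ 5t^4 dt = t^5
  ∫ 4t^3 dt = t^4
  ∫ -15t^2 dt = -5t^3
  ∫ -4t dt = -2t^2
  ∫ -1 dt = -t
F(t) = t^5 + t^4 - 5t^3 - 2t^2 - t + C


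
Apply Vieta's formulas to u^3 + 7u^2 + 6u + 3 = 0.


Monic cubic u^3+bu^2+cu+d=0: sum=-b, pairwise sum=c, product=-d.
b=7, c=6, d=3
r1+r2+r3 = -7
r1r2+r1r3+r2r3 = 6
r1r2r3 = -3


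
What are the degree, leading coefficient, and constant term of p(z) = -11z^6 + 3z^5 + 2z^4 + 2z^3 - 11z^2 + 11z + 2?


Highest power of z is 6, with coefficient -11. Constant term is 2.
Degree = 6, leading coefficient = -11, constant term = 2


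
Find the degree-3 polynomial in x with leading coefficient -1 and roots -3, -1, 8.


p(x) = -(x + 3)(x + 1)(x - 8)
Expand: -x^3 + 4x^2 + 29x + 24


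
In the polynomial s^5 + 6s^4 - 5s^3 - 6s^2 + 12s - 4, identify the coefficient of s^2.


Read off the coefficient of s^2: -6


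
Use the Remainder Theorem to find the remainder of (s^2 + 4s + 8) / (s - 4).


By the Remainder Theorem, the remainder equals p(4):
  1*(4)^2 = 16
  4*(4)^1 = 16
  constant: 8
Sum: 16 + 16 + 8 = 40


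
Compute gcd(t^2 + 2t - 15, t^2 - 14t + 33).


Factor each:
  t^2 + 2t - 15 = (t - 3)(t + 5)
  t^2 - 14t + 33 = (t - 3)(t - 11)
Common monic factor: t - 3


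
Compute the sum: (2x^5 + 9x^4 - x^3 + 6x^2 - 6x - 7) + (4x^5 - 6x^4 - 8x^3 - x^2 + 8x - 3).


Align terms by degree and add:
  2x^5 + 9x^4 - x^3 + 6x^2 - 6x - 7
+ 4x^5 - 6x^4 - 8x^3 - x^2 + 8x - 3
= 6x^5 + 3x^4 - 9x^3 + 5x^2 + 2x - 10


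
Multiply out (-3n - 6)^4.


Expand (-3n - 6)^4 by repeated multiplication:
  (-3n - 6)^2 = 9n^2 + 36n + 36
  (-3n - 6)^3 = -27n^3 - 162n^2 - 324n - 216
= 81n^4 + 648n^3 + 1944n^2 + 2592n + 1296


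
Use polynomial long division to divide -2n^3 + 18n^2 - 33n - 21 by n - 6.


(-2n^3 + 18n^2 - 33n - 21) / (n - 6)
Step 1: -2n^2 * (n - 6) = -2n^3 + 12n^2; subtract.
Step 2: 6n * (n - 6) = 6n^2 - 36n; subtract.
Step 3: 3 * (n - 6) = 3n - 18; subtract.
Quotient: -2n^2 + 6n + 3, Remainder: -3


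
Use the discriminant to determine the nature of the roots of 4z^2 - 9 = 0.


D = b^2 - 4ac = (0)^2 - 4(4)(-9) = 0 + 144 = 144
Since D > 0: two distinct rational roots


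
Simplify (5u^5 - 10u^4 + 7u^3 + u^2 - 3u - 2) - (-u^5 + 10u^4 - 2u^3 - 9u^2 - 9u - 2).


Distribute the minus sign:
  (5u^5 - 10u^4 + 7u^3 + u^2 - 3u - 2)
- (-u^5 + 10u^4 - 2u^3 - 9u^2 - 9u - 2)
Negate second polynomial: u^5 - 10u^4 + 2u^3 + 9u^2 + 9u + 2
Add: 6u^5 - 20u^4 + 9u^3 + 10u^2 + 6u


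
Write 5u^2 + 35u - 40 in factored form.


Roots satisfy r1 + r2 = -b/a = -7 and r1*r2 = c/a = -8.
So r1 = 1, r2 = -8.
5u^2 + 35u - 40 = 5(u - r1)(u - r2) = 5(u - 1)(u + 8)


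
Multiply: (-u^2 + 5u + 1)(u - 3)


Distribute each term of the first polynomial:
  (-u^2)(u - 3) = -u^3 + 3u^2
  (5u)(u - 3) = 5u^2 - 15u
  (1)(u - 3) = u - 3
Sum: -u^3 + 8u^2 - 14u - 3


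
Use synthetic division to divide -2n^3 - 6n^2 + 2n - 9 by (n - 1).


Synthetic division with c = 1. Coefficients: -2, -6, 2, -9
Bring down -2.
  -2 * 1 = -2; -2 - 6 = -8
  -8 * 1 = -8; -8 + 2 = -6
  -6 * 1 = -6; -6 - 9 = -15
Quotient: -2n^2 - 8n - 6, Remainder: -15


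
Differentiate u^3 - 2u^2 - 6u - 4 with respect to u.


Apply the power rule term by term:
  d/du(u^3) = 3u^2
  d/du(-2u^2) = -4u
  d/du(-6u) = -6
  d/du(-4) = 0
p'(u) = 3u^2 - 4u - 6


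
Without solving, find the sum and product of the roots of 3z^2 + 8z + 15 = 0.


For az^2+bz+c=0: sum = -b/a, product = c/a.
a=3, b=8, c=15
Sum = -(8)/3 = -8/3
Product = (15)/3 = 5


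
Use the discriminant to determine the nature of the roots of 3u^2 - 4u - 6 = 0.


D = b^2 - 4ac = (-4)^2 - 4(3)(-6) = 16 + 72 = 88
Since D > 0: two distinct irrational roots


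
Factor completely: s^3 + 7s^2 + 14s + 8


Try integer roots (divisors of 8). s=-4: p(-4)=0.
Divide out (s + 4): quotient is s^2 + 3s + 2.
Factor the quadratic: (s + 2)(s + 1)
Result: (s + 4)(s + 2)(s + 1)


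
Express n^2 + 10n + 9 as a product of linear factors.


Roots satisfy r1 + r2 = -b/a = -10 and r1*r2 = c/a = 9.
So r1 = -1, r2 = -9.
n^2 + 10n + 9 = (n - r1)(n - r2) = (n + 1)(n + 9)


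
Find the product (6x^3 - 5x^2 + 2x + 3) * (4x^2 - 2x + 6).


Distribute each term of the first polynomial:
  (6x^3)(4x^2 - 2x + 6) = 24x^5 - 12x^4 + 36x^3
  (-5x^2)(4x^2 - 2x + 6) = -20x^4 + 10x^3 - 30x^2
  (2x)(4x^2 - 2x + 6) = 8x^3 - 4x^2 + 12x
  (3)(4x^2 - 2x + 6) = 12x^2 - 6x + 18
Sum: 24x^5 - 32x^4 + 54x^3 - 22x^2 + 6x + 18


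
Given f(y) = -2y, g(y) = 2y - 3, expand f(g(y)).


Substitute g(y) into f:
f(g(y)) = -2*(2y - 3)
Expand and combine: -4y + 6


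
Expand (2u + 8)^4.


Expand (2u + 8)^4 by repeated multiplication:
  (2u + 8)^2 = 4u^2 + 32u + 64
  (2u + 8)^3 = 8u^3 + 96u^2 + 384u + 512
= 16u^4 + 256u^3 + 1536u^2 + 4096u + 4096


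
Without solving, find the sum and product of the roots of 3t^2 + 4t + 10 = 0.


For at^2+bt+c=0: sum = -b/a, product = c/a.
a=3, b=4, c=10
Sum = -(4)/3 = -4/3
Product = (10)/3 = 10/3


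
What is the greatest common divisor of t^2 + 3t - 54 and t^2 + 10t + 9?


Factor each:
  t^2 + 3t - 54 = (t + 9)(t - 6)
  t^2 + 10t + 9 = (t + 9)(t + 1)
Common monic factor: t + 9


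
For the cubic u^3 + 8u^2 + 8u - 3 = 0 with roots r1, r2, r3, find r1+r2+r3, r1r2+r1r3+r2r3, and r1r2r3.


Monic cubic u^3+bu^2+cu+d=0: sum=-b, pairwise sum=c, product=-d.
b=8, c=8, d=-3
r1+r2+r3 = -8
r1r2+r1r3+r2r3 = 8
r1r2r3 = 3


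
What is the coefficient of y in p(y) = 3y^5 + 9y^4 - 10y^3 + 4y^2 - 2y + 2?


Read off the coefficient of y: -2


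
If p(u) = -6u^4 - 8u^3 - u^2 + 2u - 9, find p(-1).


Using direct substitution:
  -6 * (-1)^4 = -6
  -8 * (-1)^3 = 8
  -1 * (-1)^2 = -1
  2 * (-1)^1 = -2
  constant: -9
Sum = -6 + 8 - 1 - 2 - 9 = -10


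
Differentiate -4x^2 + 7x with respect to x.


Apply the power rule term by term:
  d/dx(-4x^2) = -8x
  d/dx(7x) = 7
p'(x) = -8x + 7


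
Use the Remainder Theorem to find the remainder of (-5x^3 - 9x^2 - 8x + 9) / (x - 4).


By the Remainder Theorem, the remainder equals p(4):
  -5*(4)^3 = -320
  -9*(4)^2 = -144
  -8*(4)^1 = -32
  constant: 9
Sum: -320 - 144 - 32 + 9 = -487


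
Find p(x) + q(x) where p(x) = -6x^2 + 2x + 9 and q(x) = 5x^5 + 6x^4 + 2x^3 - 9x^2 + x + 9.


Align terms by degree and add:
  -6x^2 + 2x + 9
+ 5x^5 + 6x^4 + 2x^3 - 9x^2 + x + 9
= 5x^5 + 6x^4 + 2x^3 - 15x^2 + 3x + 18


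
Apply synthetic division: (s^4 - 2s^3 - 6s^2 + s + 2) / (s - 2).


Synthetic division with c = 2. Coefficients: 1, -2, -6, 1, 2
Bring down 1.
  1 * 2 = 2; 2 - 2 = 0
  0 * 2 = 0; 0 - 6 = -6
  -6 * 2 = -12; -12 + 1 = -11
  -11 * 2 = -22; -22 + 2 = -20
Quotient: s^3 - 6s - 11, Remainder: -20


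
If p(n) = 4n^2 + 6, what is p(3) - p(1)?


p(3) = 42
p(1) = 10
p(3) - p(1) = 42 - 10 = 32


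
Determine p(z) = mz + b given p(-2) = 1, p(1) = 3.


p(z) = mz + b. Using p(-2)=1, p(1)=3:
m = (1 - 3)/(-2 - 1) = -2/-3 = 2/3
b = 1 - m*(-2) = 1 + 4/3 = 7/3
p(z) = (2/3)z + (7/3)


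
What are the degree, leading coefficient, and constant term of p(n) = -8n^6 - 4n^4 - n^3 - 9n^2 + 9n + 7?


Highest power of n is 6, with coefficient -8. Constant term is 7.
Degree = 6, leading coefficient = -8, constant term = 7


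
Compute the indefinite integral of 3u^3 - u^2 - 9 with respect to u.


Reverse power rule on each term:
  ∫ 3u^3 du = (3/4)u^4
  ∫ -u^2 du = -(1/3)u^3
  ∫ -9 du = -9u
F(u) = (3/4)u^4 - (1/3)u^3 - 9u + C


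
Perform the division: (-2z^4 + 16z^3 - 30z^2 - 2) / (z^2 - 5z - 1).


(-2z^4 + 16z^3 - 30z^2 - 2) / (z^2 - 5z - 1)
Step 1: -2z^2 * (z^2 - 5z - 1) = -2z^4 + 10z^3 + 2z^2; subtract.
Step 2: 6z * (z^2 - 5z - 1) = 6z^3 - 30z^2 - 6z; subtract.
Step 3: -2 * (z^2 - 5z - 1) = -2z^2 + 10z + 2; subtract.
Quotient: -2z^2 + 6z - 2, Remainder: -4z - 4


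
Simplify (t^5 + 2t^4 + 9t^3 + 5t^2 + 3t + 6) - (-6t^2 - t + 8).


Distribute the minus sign:
  (t^5 + 2t^4 + 9t^3 + 5t^2 + 3t + 6)
- (-6t^2 - t + 8)
Negate second polynomial: 6t^2 + t - 8
Add: t^5 + 2t^4 + 9t^3 + 11t^2 + 4t - 2


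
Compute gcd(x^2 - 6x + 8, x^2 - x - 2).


Factor each:
  x^2 - 6x + 8 = (x - 2)(x - 4)
  x^2 - x - 2 = (x - 2)(x + 1)
Common monic factor: x - 2


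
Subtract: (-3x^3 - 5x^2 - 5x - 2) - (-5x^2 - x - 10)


Distribute the minus sign:
  (-3x^3 - 5x^2 - 5x - 2)
- (-5x^2 - x - 10)
Negate second polynomial: 5x^2 + x + 10
Add: -3x^3 - 4x + 8


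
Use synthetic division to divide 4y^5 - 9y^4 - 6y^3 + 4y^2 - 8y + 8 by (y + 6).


Synthetic division with c = -6. Coefficients: 4, -9, -6, 4, -8, 8
Bring down 4.
  4 * -6 = -24; -24 - 9 = -33
  -33 * -6 = 198; 198 - 6 = 192
  192 * -6 = -1152; -1152 + 4 = -1148
  -1148 * -6 = 6888; 6888 - 8 = 6880
  6880 * -6 = -41280; -41280 + 8 = -41272
Quotient: 4y^4 - 33y^3 + 192y^2 - 1148y + 6880, Remainder: -41272


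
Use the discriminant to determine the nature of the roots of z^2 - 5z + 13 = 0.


D = b^2 - 4ac = (-5)^2 - 4(1)(13) = 25 - 52 = -27
Since D < 0: two complex conjugate roots (no real roots)


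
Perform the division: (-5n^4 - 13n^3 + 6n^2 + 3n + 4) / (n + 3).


(-5n^4 - 13n^3 + 6n^2 + 3n + 4) / (n + 3)
Step 1: -5n^3 * (n + 3) = -5n^4 - 15n^3; subtract.
Step 2: 2n^2 * (n + 3) = 2n^3 + 6n^2; subtract.
Step 3: 0 * (n + 3) = 0; subtract.
Step 4: 3 * (n + 3) = 3n + 9; subtract.
Quotient: -5n^3 + 2n^2 + 3, Remainder: -5


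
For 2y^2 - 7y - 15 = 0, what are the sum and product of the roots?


For ay^2+by+c=0: sum = -b/a, product = c/a.
a=2, b=-7, c=-15
Sum = -(-7)/2 = 7/2
Product = (-15)/2 = -15/2


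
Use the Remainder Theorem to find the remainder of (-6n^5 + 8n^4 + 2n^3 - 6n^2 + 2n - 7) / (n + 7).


By the Remainder Theorem, the remainder equals p(-7):
  -6*(-7)^5 = 100842
  8*(-7)^4 = 19208
  2*(-7)^3 = -686
  -6*(-7)^2 = -294
  2*(-7)^1 = -14
  constant: -7
Sum: 100842 + 19208 - 686 - 294 - 14 - 7 = 119049


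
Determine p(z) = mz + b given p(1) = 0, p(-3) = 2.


p(z) = mz + b. Using p(1)=0, p(-3)=2:
m = (0 - 2)/(1 + 3) = -2/4 = -1/2
b = 0 - m*(1) = 0 + 1/2 = 1/2
p(z) = -(1/2)z + (1/2)


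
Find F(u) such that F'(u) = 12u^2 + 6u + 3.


Reverse power rule on each term:
  ∫ 12u^2 du = 4u^3
  ∫ 6u du = 3u^2
  ∫ 3 du = 3u
F(u) = 4u^3 + 3u^2 + 3u + C


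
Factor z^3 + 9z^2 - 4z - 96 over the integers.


Try integer roots (divisors of -96). z=3: p(3)=0.
Divide out (z - 3): quotient is z^2 + 12z + 32.
Factor the quadratic: (z + 4)(z + 8)
Result: (z - 3)(z + 4)(z + 8)


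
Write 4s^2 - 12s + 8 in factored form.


Roots satisfy r1 + r2 = -b/a = 3 and r1*r2 = c/a = 2.
So r1 = 1, r2 = 2.
4s^2 - 12s + 8 = 4(s - r1)(s - r2) = 4(s - 1)(s - 2)


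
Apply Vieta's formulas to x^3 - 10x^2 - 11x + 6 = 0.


Monic cubic x^3+bx^2+cx+d=0: sum=-b, pairwise sum=c, product=-d.
b=-10, c=-11, d=6
r1+r2+r3 = 10
r1r2+r1r3+r2r3 = -11
r1r2r3 = -6


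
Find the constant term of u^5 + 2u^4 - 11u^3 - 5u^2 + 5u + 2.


Read off the constant term: 2


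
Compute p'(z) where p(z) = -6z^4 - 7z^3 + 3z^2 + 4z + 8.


Apply the power rule term by term:
  d/dz(-6z^4) = -24z^3
  d/dz(-7z^3) = -21z^2
  d/dz(3z^2) = 6z
  d/dz(4z) = 4
  d/dz(8) = 0
p'(z) = -24z^3 - 21z^2 + 6z + 4


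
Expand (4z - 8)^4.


Expand (4z - 8)^4 by repeated multiplication:
  (4z - 8)^2 = 16z^2 - 64z + 64
  (4z - 8)^3 = 64z^3 - 384z^2 + 768z - 512
= 256z^4 - 2048z^3 + 6144z^2 - 8192z + 4096


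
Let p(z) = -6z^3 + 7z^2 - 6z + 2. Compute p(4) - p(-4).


p(4) = -294
p(-4) = 522
p(4) - p(-4) = -294 - 522 = -816


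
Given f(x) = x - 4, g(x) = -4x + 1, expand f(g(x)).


Substitute g(x) into f:
f(g(x)) = 1*(-4x + 1) + (-4)
Expand and combine: -4x - 3


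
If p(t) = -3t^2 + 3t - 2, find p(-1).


Using direct substitution:
  -3 * (-1)^2 = -3
  3 * (-1)^1 = -3
  constant: -2
Sum = -3 - 3 - 2 = -8


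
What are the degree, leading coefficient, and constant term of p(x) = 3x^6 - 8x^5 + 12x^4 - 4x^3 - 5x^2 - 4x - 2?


Highest power of x is 6, with coefficient 3. Constant term is -2.
Degree = 6, leading coefficient = 3, constant term = -2


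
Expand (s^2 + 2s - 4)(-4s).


Distribute each term of the first polynomial:
  (s^2)(-4s) = -4s^3
  (2s)(-4s) = -8s^2
  (-4)(-4s) = 16s
Sum: -4s^3 - 8s^2 + 16s


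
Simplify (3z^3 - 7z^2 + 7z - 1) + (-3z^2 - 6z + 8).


Align terms by degree and add:
  3z^3 - 7z^2 + 7z - 1
  -3z^2 - 6z + 8
= 3z^3 - 10z^2 + z + 7


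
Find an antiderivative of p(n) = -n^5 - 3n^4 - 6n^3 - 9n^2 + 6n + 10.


Reverse power rule on each term:
  ∫ -n^5 dn = -(1/6)n^6
  ∫ -3n^4 dn = -(3/5)n^5
  ∫ -6n^3 dn = -(3/2)n^4
  ∫ -9n^2 dn = -3n^3
  ∫ 6n dn = 3n^2
  ∫ 10 dn = 10n
F(n) = -(1/6)n^6 - (3/5)n^5 - (3/2)n^4 - 3n^3 + 3n^2 + 10n + C


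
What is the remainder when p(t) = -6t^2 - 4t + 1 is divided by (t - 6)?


By the Remainder Theorem, the remainder equals p(6):
  -6*(6)^2 = -216
  -4*(6)^1 = -24
  constant: 1
Sum: -216 - 24 + 1 = -239


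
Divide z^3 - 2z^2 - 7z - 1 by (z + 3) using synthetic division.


Synthetic division with c = -3. Coefficients: 1, -2, -7, -1
Bring down 1.
  1 * -3 = -3; -3 - 2 = -5
  -5 * -3 = 15; 15 - 7 = 8
  8 * -3 = -24; -24 - 1 = -25
Quotient: z^2 - 5z + 8, Remainder: -25


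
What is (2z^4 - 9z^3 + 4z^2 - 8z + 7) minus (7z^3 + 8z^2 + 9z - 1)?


Distribute the minus sign:
  (2z^4 - 9z^3 + 4z^2 - 8z + 7)
- (7z^3 + 8z^2 + 9z - 1)
Negate second polynomial: -7z^3 - 8z^2 - 9z + 1
Add: 2z^4 - 16z^3 - 4z^2 - 17z + 8


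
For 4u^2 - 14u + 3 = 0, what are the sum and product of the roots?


For au^2+bu+c=0: sum = -b/a, product = c/a.
a=4, b=-14, c=3
Sum = -(-14)/4 = 7/2
Product = (3)/4 = 3/4


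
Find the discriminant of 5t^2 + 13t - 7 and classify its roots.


D = b^2 - 4ac = (13)^2 - 4(5)(-7) = 169 + 140 = 309
Since D > 0: two distinct irrational roots


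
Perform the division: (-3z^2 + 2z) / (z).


(-3z^2 + 2z) / (z)
Step 1: -3z * (z) = -3z^2; subtract.
Step 2: 2 * (z) = 2z; subtract.
Quotient: -3z + 2, Remainder: 0


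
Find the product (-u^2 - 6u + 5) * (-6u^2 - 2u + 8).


Distribute each term of the first polynomial:
  (-u^2)(-6u^2 - 2u + 8) = 6u^4 + 2u^3 - 8u^2
  (-6u)(-6u^2 - 2u + 8) = 36u^3 + 12u^2 - 48u
  (5)(-6u^2 - 2u + 8) = -30u^2 - 10u + 40
Sum: 6u^4 + 38u^3 - 26u^2 - 58u + 40


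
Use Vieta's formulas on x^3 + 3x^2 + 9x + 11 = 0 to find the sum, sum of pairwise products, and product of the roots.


Monic cubic x^3+bx^2+cx+d=0: sum=-b, pairwise sum=c, product=-d.
b=3, c=9, d=11
r1+r2+r3 = -3
r1r2+r1r3+r2r3 = 9
r1r2r3 = -11


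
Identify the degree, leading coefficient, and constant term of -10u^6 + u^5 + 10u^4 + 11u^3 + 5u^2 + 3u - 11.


Highest power of u is 6, with coefficient -10. Constant term is -11.
Degree = 6, leading coefficient = -10, constant term = -11


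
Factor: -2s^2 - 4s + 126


Roots satisfy r1 + r2 = -b/a = -2 and r1*r2 = c/a = -63.
So r1 = 7, r2 = -9.
-2s^2 - 4s + 126 = -2(s - r1)(s - r2) = -2(s - 7)(s + 9)


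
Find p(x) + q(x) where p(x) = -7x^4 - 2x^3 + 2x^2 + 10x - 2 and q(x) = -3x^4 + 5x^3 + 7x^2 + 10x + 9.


Align terms by degree and add:
  -7x^4 - 2x^3 + 2x^2 + 10x - 2
  -3x^4 + 5x^3 + 7x^2 + 10x + 9
= -10x^4 + 3x^3 + 9x^2 + 20x + 7


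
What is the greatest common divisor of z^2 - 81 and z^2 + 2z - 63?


Factor each:
  z^2 - 81 = (z + 9)(z - 9)
  z^2 + 2z - 63 = (z + 9)(z - 7)
Common monic factor: z + 9


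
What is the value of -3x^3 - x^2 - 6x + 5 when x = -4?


Using direct substitution:
  -3 * (-4)^3 = 192
  -1 * (-4)^2 = -16
  -6 * (-4)^1 = 24
  constant: 5
Sum = 192 - 16 + 24 + 5 = 205


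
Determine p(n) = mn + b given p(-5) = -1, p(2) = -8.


p(n) = mn + b. Using p(-5)=-1, p(2)=-8:
m = (-1 + 8)/(-5 - 2) = 7/-7 = -1
b = -1 - m*(-5) = -1 - 5 = -6
p(n) = -n - 6


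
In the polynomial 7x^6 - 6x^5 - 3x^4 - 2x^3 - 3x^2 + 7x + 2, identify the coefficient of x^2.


Read off the coefficient of x^2: -3


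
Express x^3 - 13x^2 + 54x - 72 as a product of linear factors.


Try integer roots (divisors of -72). x=6: p(6)=0.
Divide out (x - 6): quotient is x^2 - 7x + 12.
Factor the quadratic: (x - 4)(x - 3)
Result: (x - 6)(x - 4)(x - 3)


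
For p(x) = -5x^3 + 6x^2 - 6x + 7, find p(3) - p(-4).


p(3) = -92
p(-4) = 447
p(3) - p(-4) = -92 - 447 = -539


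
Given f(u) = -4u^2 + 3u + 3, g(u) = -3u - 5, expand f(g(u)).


Substitute g(u) into f:
f(g(u)) = -4*(-3u - 5)^2 + 3*(-3u - 5) + 3
(-3u - 5)^2 = 9u^2 + 30u + 25
Expand and combine: -36u^2 - 129u - 112


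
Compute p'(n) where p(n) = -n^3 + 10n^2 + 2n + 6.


Apply the power rule term by term:
  d/dn(-n^3) = -3n^2
  d/dn(10n^2) = 20n
  d/dn(2n) = 2
  d/dn(6) = 0
p'(n) = -3n^2 + 20n + 2


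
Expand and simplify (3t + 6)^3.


Expand (3t + 6)^3 by repeated multiplication:
  (3t + 6)^2 = 9t^2 + 36t + 36
= 27t^3 + 162t^2 + 324t + 216


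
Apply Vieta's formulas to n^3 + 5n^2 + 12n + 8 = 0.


Monic cubic n^3+bn^2+cn+d=0: sum=-b, pairwise sum=c, product=-d.
b=5, c=12, d=8
r1+r2+r3 = -5
r1r2+r1r3+r2r3 = 12
r1r2r3 = -8


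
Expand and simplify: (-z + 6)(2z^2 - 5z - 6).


Distribute each term of the first polynomial:
  (-z)(2z^2 - 5z - 6) = -2z^3 + 5z^2 + 6z
  (6)(2z^2 - 5z - 6) = 12z^2 - 30z - 36
Sum: -2z^3 + 17z^2 - 24z - 36


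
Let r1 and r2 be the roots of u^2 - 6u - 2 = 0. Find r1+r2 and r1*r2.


For au^2+bu+c=0: sum = -b/a, product = c/a.
a=1, b=-6, c=-2
Sum = -(-6)/1 = 6
Product = (-2)/1 = -2


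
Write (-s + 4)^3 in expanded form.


Expand (-s + 4)^3 by repeated multiplication:
  (-s + 4)^2 = s^2 - 8s + 16
= -s^3 + 12s^2 - 48s + 64


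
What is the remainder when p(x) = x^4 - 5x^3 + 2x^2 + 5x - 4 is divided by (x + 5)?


By the Remainder Theorem, the remainder equals p(-5):
  1*(-5)^4 = 625
  -5*(-5)^3 = 625
  2*(-5)^2 = 50
  5*(-5)^1 = -25
  constant: -4
Sum: 625 + 625 + 50 - 25 - 4 = 1271


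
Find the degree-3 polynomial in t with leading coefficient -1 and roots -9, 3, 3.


p(t) = -(t + 9)(t - 3)(t - 3)
Expand: -t^3 - 3t^2 + 45t - 81


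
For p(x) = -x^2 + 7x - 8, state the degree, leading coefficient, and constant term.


Highest power of x is 2, with coefficient -1. Constant term is -8.
Degree = 2, leading coefficient = -1, constant term = -8


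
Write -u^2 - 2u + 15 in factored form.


Roots satisfy r1 + r2 = -b/a = -2 and r1*r2 = c/a = -15.
So r1 = 3, r2 = -5.
-u^2 - 2u + 15 = -(u - r1)(u - r2) = -(u - 3)(u + 5)


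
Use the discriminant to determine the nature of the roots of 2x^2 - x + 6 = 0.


D = b^2 - 4ac = (-1)^2 - 4(2)(6) = 1 - 48 = -47
Since D < 0: two complex conjugate roots (no real roots)


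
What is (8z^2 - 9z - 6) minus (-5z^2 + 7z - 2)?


Distribute the minus sign:
  (8z^2 - 9z - 6)
- (-5z^2 + 7z - 2)
Negate second polynomial: 5z^2 - 7z + 2
Add: 13z^2 - 16z - 4


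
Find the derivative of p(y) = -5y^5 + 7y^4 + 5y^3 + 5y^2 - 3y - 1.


Apply the power rule term by term:
  d/dy(-5y^5) = -25y^4
  d/dy(7y^4) = 28y^3
  d/dy(5y^3) = 15y^2
  d/dy(5y^2) = 10y
  d/dy(-3y) = -3
  d/dy(-1) = 0
p'(y) = -25y^4 + 28y^3 + 15y^2 + 10y - 3


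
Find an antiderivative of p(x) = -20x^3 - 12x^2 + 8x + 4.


Reverse power rule on each term:
  ∫ -20x^3 dx = -5x^4
  ∫ -12x^2 dx = -4x^3
  ∫ 8x dx = 4x^2
  ∫ 4 dx = 4x
F(x) = -5x^4 - 4x^3 + 4x^2 + 4x + C


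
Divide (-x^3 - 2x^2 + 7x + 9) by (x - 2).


(-x^3 - 2x^2 + 7x + 9) / (x - 2)
Step 1: -x^2 * (x - 2) = -x^3 + 2x^2; subtract.
Step 2: -4x * (x - 2) = -4x^2 + 8x; subtract.
Step 3: -1 * (x - 2) = -x + 2; subtract.
Quotient: -x^2 - 4x - 1, Remainder: 7


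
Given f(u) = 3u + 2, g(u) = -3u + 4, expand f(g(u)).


Substitute g(u) into f:
f(g(u)) = 3*(-3u + 4) + 2
Expand and combine: -9u + 14


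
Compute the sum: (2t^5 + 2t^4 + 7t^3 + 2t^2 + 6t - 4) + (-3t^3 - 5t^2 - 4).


Align terms by degree and add:
  2t^5 + 2t^4 + 7t^3 + 2t^2 + 6t - 4
  -3t^3 - 5t^2 - 4
= 2t^5 + 2t^4 + 4t^3 - 3t^2 + 6t - 8


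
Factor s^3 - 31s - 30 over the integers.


Try integer roots (divisors of -30). s=-1: p(-1)=0.
Divide out (s + 1): quotient is s^2 - s - 30.
Factor the quadratic: (s + 5)(s - 6)
Result: (s + 1)(s + 5)(s - 6)


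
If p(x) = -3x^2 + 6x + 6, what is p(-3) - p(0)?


p(-3) = -39
p(0) = 6
p(-3) - p(0) = -39 - 6 = -45


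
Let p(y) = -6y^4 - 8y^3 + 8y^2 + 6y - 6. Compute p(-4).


Using direct substitution:
  -6 * (-4)^4 = -1536
  -8 * (-4)^3 = 512
  8 * (-4)^2 = 128
  6 * (-4)^1 = -24
  constant: -6
Sum = -1536 + 512 + 128 - 24 - 6 = -926


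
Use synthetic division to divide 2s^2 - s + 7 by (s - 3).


Synthetic division with c = 3. Coefficients: 2, -1, 7
Bring down 2.
  2 * 3 = 6; 6 - 1 = 5
  5 * 3 = 15; 15 + 7 = 22
Quotient: 2s + 5, Remainder: 22


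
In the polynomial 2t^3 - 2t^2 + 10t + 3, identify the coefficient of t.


Read off the coefficient of t: 10


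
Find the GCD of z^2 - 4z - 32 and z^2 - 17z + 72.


Factor each:
  z^2 - 4z - 32 = (z - 8)(z + 4)
  z^2 - 17z + 72 = (z - 8)(z - 9)
Common monic factor: z - 8


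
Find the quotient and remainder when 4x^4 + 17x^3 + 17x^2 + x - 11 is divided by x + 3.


(4x^4 + 17x^3 + 17x^2 + x - 11) / (x + 3)
Step 1: 4x^3 * (x + 3) = 4x^4 + 12x^3; subtract.
Step 2: 5x^2 * (x + 3) = 5x^3 + 15x^2; subtract.
Step 3: 2x * (x + 3) = 2x^2 + 6x; subtract.
Step 4: -5 * (x + 3) = -5x - 15; subtract.
Quotient: 4x^3 + 5x^2 + 2x - 5, Remainder: 4


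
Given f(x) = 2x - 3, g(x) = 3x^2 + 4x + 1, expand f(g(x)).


Substitute g(x) into f:
f(g(x)) = 2*(3x^2 + 4x + 1) + (-3)
Expand and combine: 6x^2 + 8x - 1


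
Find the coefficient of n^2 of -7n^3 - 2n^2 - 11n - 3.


Read off the coefficient of n^2: -2


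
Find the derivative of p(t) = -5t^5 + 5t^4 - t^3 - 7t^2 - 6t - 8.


Apply the power rule term by term:
  d/dt(-5t^5) = -25t^4
  d/dt(5t^4) = 20t^3
  d/dt(-t^3) = -3t^2
  d/dt(-7t^2) = -14t
  d/dt(-6t) = -6
  d/dt(-8) = 0
p'(t) = -25t^4 + 20t^3 - 3t^2 - 14t - 6


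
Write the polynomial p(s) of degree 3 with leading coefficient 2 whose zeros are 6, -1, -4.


p(s) = 2(s - 6)(s + 1)(s + 4)
Expand: 2s^3 - 2s^2 - 52s - 48


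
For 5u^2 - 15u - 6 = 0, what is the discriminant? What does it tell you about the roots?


D = b^2 - 4ac = (-15)^2 - 4(5)(-6) = 225 + 120 = 345
Since D > 0: two distinct irrational roots


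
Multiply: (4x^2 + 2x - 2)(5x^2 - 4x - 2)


Distribute each term of the first polynomial:
  (4x^2)(5x^2 - 4x - 2) = 20x^4 - 16x^3 - 8x^2
  (2x)(5x^2 - 4x - 2) = 10x^3 - 8x^2 - 4x
  (-2)(5x^2 - 4x - 2) = -10x^2 + 8x + 4
Sum: 20x^4 - 6x^3 - 26x^2 + 4x + 4


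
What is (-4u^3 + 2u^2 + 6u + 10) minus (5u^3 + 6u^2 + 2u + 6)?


Distribute the minus sign:
  (-4u^3 + 2u^2 + 6u + 10)
- (5u^3 + 6u^2 + 2u + 6)
Negate second polynomial: -5u^3 - 6u^2 - 2u - 6
Add: -9u^3 - 4u^2 + 4u + 4


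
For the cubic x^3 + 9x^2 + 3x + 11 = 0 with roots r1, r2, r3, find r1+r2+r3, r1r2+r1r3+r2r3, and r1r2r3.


Monic cubic x^3+bx^2+cx+d=0: sum=-b, pairwise sum=c, product=-d.
b=9, c=3, d=11
r1+r2+r3 = -9
r1r2+r1r3+r2r3 = 3
r1r2r3 = -11


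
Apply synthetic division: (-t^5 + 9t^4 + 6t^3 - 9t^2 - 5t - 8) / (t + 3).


Synthetic division with c = -3. Coefficients: -1, 9, 6, -9, -5, -8
Bring down -1.
  -1 * -3 = 3; 3 + 9 = 12
  12 * -3 = -36; -36 + 6 = -30
  -30 * -3 = 90; 90 - 9 = 81
  81 * -3 = -243; -243 - 5 = -248
  -248 * -3 = 744; 744 - 8 = 736
Quotient: -t^4 + 12t^3 - 30t^2 + 81t - 248, Remainder: 736


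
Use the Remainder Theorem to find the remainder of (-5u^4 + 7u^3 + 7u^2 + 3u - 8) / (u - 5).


By the Remainder Theorem, the remainder equals p(5):
  -5*(5)^4 = -3125
  7*(5)^3 = 875
  7*(5)^2 = 175
  3*(5)^1 = 15
  constant: -8
Sum: -3125 + 875 + 175 + 15 - 8 = -2068


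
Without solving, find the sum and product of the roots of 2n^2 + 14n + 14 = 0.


For an^2+bn+c=0: sum = -b/a, product = c/a.
a=2, b=14, c=14
Sum = -(14)/2 = -7
Product = (14)/2 = 7


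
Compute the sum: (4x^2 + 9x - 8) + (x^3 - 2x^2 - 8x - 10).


Align terms by degree and add:
  4x^2 + 9x - 8
+ x^3 - 2x^2 - 8x - 10
= x^3 + 2x^2 + x - 18


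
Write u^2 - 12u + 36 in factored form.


Roots satisfy r1 + r2 = -b/a = 12 and r1*r2 = c/a = 36.
So r1 = 6, r2 = 6.
u^2 - 12u + 36 = (u - r1)(u - r2) = (u - 6)(u - 6)


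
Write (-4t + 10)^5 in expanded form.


Expand (-4t + 10)^5 by repeated multiplication:
  (-4t + 10)^2 = 16t^2 - 80t + 100
  (-4t + 10)^3 = -64t^3 + 480t^2 - 1200t + 1000
  (-4t + 10)^4 = 256t^4 - 2560t^3 + 9600t^2 - 16000t + 10000
= -1024t^5 + 12800t^4 - 64000t^3 + 160000t^2 - 200000t + 100000


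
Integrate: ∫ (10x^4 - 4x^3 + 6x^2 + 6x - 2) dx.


Reverse power rule on each term:
  ∫ 10x^4 dx = 2x^5
  ∫ -4x^3 dx = -x^4
  ∫ 6x^2 dx = 2x^3
  ∫ 6x dx = 3x^2
  ∫ -2 dx = -2x
F(x) = 2x^5 - x^4 + 2x^3 + 3x^2 - 2x + C


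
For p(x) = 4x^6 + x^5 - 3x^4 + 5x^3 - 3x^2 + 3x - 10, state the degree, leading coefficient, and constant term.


Highest power of x is 6, with coefficient 4. Constant term is -10.
Degree = 6, leading coefficient = 4, constant term = -10


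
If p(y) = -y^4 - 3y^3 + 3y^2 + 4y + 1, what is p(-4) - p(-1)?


p(-4) = -31
p(-1) = 2
p(-4) - p(-1) = -31 - 2 = -33


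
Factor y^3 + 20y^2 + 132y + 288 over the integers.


Try integer roots (divisors of 288). y=-6: p(-6)=0.
Divide out (y + 6): quotient is y^2 + 14y + 48.
Factor the quadratic: (y + 8)(y + 6)
Result: (y + 6)(y + 8)(y + 6)


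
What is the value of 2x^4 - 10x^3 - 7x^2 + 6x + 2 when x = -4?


Using direct substitution:
  2 * (-4)^4 = 512
  -10 * (-4)^3 = 640
  -7 * (-4)^2 = -112
  6 * (-4)^1 = -24
  constant: 2
Sum = 512 + 640 - 112 - 24 + 2 = 1018


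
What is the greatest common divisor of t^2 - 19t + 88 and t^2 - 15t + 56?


Factor each:
  t^2 - 19t + 88 = (t - 8)(t - 11)
  t^2 - 15t + 56 = (t - 8)(t - 7)
Common monic factor: t - 8


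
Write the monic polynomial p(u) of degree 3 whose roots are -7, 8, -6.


p(u) = (u + 7)(u - 8)(u + 6)
Expand: u^3 + 5u^2 - 62u - 336


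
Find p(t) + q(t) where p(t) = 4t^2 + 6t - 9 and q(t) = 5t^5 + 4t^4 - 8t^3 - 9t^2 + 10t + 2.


Align terms by degree and add:
  4t^2 + 6t - 9
+ 5t^5 + 4t^4 - 8t^3 - 9t^2 + 10t + 2
= 5t^5 + 4t^4 - 8t^3 - 5t^2 + 16t - 7


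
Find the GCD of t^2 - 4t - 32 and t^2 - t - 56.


Factor each:
  t^2 - 4t - 32 = (t - 8)(t + 4)
  t^2 - t - 56 = (t - 8)(t + 7)
Common monic factor: t - 8


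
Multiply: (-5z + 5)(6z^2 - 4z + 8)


Distribute each term of the first polynomial:
  (-5z)(6z^2 - 4z + 8) = -30z^3 + 20z^2 - 40z
  (5)(6z^2 - 4z + 8) = 30z^2 - 20z + 40
Sum: -30z^3 + 50z^2 - 60z + 40


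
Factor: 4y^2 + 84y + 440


Roots satisfy r1 + r2 = -b/a = -21 and r1*r2 = c/a = 110.
So r1 = -10, r2 = -11.
4y^2 + 84y + 440 = 4(y - r1)(y - r2) = 4(y + 10)(y + 11)


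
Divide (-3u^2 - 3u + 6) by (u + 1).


(-3u^2 - 3u + 6) / (u + 1)
Step 1: -3u * (u + 1) = -3u^2 - 3u; subtract.
Step 2: 0 * (u + 1) = 0; subtract.
Quotient: -3u, Remainder: 6


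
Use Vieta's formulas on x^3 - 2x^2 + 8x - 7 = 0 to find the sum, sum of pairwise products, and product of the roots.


Monic cubic x^3+bx^2+cx+d=0: sum=-b, pairwise sum=c, product=-d.
b=-2, c=8, d=-7
r1+r2+r3 = 2
r1r2+r1r3+r2r3 = 8
r1r2r3 = 7


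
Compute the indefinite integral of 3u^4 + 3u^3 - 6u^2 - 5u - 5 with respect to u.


Reverse power rule on each term:
  ∫ 3u^4 du = (3/5)u^5
  ∫ 3u^3 du = (3/4)u^4
  ∫ -6u^2 du = -2u^3
  ∫ -5u du = -(5/2)u^2
  ∫ -5 du = -5u
F(u) = (3/5)u^5 + (3/4)u^4 - 2u^3 - (5/2)u^2 - 5u + C


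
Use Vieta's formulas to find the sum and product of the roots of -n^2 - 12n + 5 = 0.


For an^2+bn+c=0: sum = -b/a, product = c/a.
a=-1, b=-12, c=5
Sum = -(-12)/-1 = -12
Product = (5)/-1 = -5


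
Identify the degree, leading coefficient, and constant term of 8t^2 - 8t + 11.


Highest power of t is 2, with coefficient 8. Constant term is 11.
Degree = 2, leading coefficient = 8, constant term = 11


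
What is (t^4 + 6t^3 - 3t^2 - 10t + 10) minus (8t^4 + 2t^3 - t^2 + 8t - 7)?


Distribute the minus sign:
  (t^4 + 6t^3 - 3t^2 - 10t + 10)
- (8t^4 + 2t^3 - t^2 + 8t - 7)
Negate second polynomial: -8t^4 - 2t^3 + t^2 - 8t + 7
Add: -7t^4 + 4t^3 - 2t^2 - 18t + 17


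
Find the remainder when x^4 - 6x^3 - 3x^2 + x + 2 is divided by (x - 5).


By the Remainder Theorem, the remainder equals p(5):
  1*(5)^4 = 625
  -6*(5)^3 = -750
  -3*(5)^2 = -75
  1*(5)^1 = 5
  constant: 2
Sum: 625 - 750 - 75 + 5 + 2 = -193
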